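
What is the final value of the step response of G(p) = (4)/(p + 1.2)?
FVT: lim_{t→∞} y(t) = lim_{p→0} p*Y(p) where Y(p) = G(p)/p.
= lim_{p→0} G(p) = G(0) = num(0)/den(0) = 4/1.2 = 3.333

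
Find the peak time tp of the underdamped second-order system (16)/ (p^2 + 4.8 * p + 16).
Standard form: ωn²/(p²+2ζωn·p+ωn²) → ωn = 4, ζ = 0.6.
ωd = ωn·√(1-ζ²) = 4·√(1-0.6²) = 3.2.
tp = π/ωd = π/3.2 = 0.9817 s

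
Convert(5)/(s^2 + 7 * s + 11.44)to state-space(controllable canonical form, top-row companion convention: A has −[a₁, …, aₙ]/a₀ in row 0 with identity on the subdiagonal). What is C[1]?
Reachable canonical form: C = numerator coefficients (right-aligned, zero-padded to length n).
num = 5, C = [[0, 5]].
C[1] = 5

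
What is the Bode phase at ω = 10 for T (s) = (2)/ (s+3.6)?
Substitute s = j*10: T(j10) = 0.0637394 - 0.177054j.
∠T(j10) = atan2(Im, Re) = atan2(-0.177054, 0.0637394) = -70.20°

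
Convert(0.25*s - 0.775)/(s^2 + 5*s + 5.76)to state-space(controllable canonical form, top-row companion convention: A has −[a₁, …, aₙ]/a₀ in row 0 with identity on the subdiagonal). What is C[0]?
Reachable canonical form: C = numerator coefficients (right-aligned, zero-padded to length n).
num = 0.25*s - 0.775, C = [[0.25, -0.775]].
C[0] = 0.25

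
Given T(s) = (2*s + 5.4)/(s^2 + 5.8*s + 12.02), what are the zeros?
Set numerator = 0: 2*s + 5.4 = 0 → Zeros: -2.7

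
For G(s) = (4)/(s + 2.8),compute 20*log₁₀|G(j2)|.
Substitute s = j*2: G(j2) = 0.945946 - 0.675676j.
|G(j2)| = sqrt(Re² + Im²) = 1.162.
20*log₁₀(1.162) = 1.31 dB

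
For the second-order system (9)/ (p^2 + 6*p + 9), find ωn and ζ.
Standard form: ωn²/(p²+2ζωn·p+ωn²).
const=9=ωn² → ωn=3, p coeff=6=2ζωn → ζ=1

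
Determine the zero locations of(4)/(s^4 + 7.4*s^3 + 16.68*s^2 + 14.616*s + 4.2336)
Numerator is a nonzero constant (4) → Zeros: none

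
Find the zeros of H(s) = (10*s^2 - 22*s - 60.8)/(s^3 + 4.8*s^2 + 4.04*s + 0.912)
Set numerator = 0: 10*s^2 - 22*s - 60.8 = 10*(s + 1.6)(s - 3.8) = 0 → Zeros: -1.6, 3.8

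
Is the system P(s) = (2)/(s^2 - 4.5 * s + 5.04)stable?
Denominator: s^2 - 4.5*s + 5.04 = (s - 2.1)(s - 2.4). Poles: 2.1, 2.4. All Re(p)<0: No (unstable)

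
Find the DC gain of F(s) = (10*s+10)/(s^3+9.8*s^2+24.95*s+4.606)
DC gain = F(0) = num(0)/den(0) = 10/4.606 = 2.171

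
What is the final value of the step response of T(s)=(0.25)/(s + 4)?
FVT: lim_{t→∞} y(t) = lim_{s→0} s*Y(s) where Y(s) = T(s)/s.
= lim_{s→0} T(s) = T(0) = num(0)/den(0) = 0.25/4 = 0.0625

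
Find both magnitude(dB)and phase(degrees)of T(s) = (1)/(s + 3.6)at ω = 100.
Substitute s = j*100: T(j100) = 0.000359534 - 0.00998706j.
|T| = 20*log₁₀(sqrt(Re²+Im²)) = -40.01 dB.
∠T = atan2(Im, Re) = -87.94°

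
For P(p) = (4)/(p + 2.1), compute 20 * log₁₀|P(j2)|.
Substitute p = j*2: P(j2) = 0.998811 - 0.951249j.
|P(j2)| = sqrt(Re² + Im²) = 1.379.
20*log₁₀(1.379) = 2.79 dB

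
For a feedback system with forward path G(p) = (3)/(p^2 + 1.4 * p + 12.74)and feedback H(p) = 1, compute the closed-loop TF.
Closed-loop T = G/(1+GH).
Numerator: G_num * H_den = 3.
Denominator: G_den * H_den + G_num * H_num = (p^2 + 1.4*p + 12.74) + (3) = p^2 + 1.4*p + 15.74.
T(p) = (3)/(p^2 + 1.4*p + 15.74)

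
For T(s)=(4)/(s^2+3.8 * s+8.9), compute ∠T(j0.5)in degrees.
Substitute s = j*0.5: T(j0.5) = 0.441144 - 0.0968986j.
∠T(j0.5) = atan2(Im, Re) = atan2(-0.0968986, 0.441144) = -12.39°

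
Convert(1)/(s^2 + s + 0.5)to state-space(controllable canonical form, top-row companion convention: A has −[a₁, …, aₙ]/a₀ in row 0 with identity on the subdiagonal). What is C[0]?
Reachable canonical form: C = numerator coefficients (right-aligned, zero-padded to length n).
num = 1, C = [[0, 1]].
C[0] = 0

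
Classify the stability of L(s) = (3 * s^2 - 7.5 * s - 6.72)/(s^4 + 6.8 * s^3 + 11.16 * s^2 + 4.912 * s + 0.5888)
Denominator: s^4 + 6.8*s^3 + 11.16*s^2 + 4.912*s + 0.5888 = (s + 4.6)(s + 1.6)(s + 0.4)(s + 0.2). Poles: -0.2, -0.4, -1.6, -4.6. Stable (all poles in LHP)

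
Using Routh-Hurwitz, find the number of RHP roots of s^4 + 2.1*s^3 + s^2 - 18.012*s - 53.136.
Routh array:
s^4: [1, 1, -53.136]; s^3: [2.1, -18.012]; s^2: [9.57714, -53.136]; s^1: [-6.36076]; s^0: [-53.136]
First column: [1, 2.1, 9.57714, -6.36076, -53.136]. Sign changes = RHP roots = 1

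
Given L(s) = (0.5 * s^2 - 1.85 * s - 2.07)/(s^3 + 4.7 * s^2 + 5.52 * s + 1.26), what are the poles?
Set denominator = 0: s^3 + 4.7*s^2 + 5.52*s + 1.26 = (s + 3)(s + 0.3)(s + 1.4) = 0 → Poles: -0.3, -1.4, -3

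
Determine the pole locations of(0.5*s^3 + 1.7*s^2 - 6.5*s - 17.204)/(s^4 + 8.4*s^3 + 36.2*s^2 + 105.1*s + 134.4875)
Set denominator = 0: s^4 + 8.4*s^3 + 36.2*s^2 + 105.1*s + 134.4875 = (s + 3.5)(s + 2.9)(s^2 + 2*s + 13.25) = 0 → Poles: -1 + 3.5j, -1 - 3.5j, -2.9, -3.5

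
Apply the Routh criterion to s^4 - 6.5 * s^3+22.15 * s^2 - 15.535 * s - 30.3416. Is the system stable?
Routh array:
s^4: [1, 22.15, -30.3416]; s^3: [-6.5, -15.535]; s^2: [19.76, -30.3416]; s^1: [-25.5158]; s^0: [-30.3416]
First column: [1, -6.5, 19.76, -25.5158, -30.3416]. Sign changes = 3.
No, unstable (3 RHP root(s))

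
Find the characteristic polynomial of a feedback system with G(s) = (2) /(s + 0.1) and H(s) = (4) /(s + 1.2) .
Characteristic poly = G_den * H_den + G_num * H_num = (s^2 + 1.3*s + 0.12) + (8) = s^2 + 1.3*s + 8.12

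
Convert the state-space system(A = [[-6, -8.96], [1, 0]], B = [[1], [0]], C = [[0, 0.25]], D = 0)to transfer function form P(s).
P(s) = C(sI - A)⁻¹B + D.
Characteristic polynomial det(sI - A) = s^2 + 6*s + 8.96.
Numerator from C·adj(sI-A)·B + D·det(sI-A) = 0.25.
P(s) = (0.25)/(s^2 + 6*s + 8.96)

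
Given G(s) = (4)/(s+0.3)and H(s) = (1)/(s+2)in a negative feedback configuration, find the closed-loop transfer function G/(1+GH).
Closed-loop T = G/(1+GH).
Numerator: G_num * H_den = 4*s + 8.
Denominator: G_den * H_den + G_num * H_num = (s^2 + 2.3*s + 0.6) + (4) = s^2 + 2.3*s + 4.6.
T(s) = (4*s + 8)/(s^2 + 2.3*s + 4.6)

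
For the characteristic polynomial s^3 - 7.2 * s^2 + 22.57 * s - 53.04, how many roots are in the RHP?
s^3 - 7.2*s^2 + 22.57*s - 53.04 = (s - 4.8)(s^2 - 2.4*s + 11.05). Poles: 1.2 + 3.1j, 1.2 - 3.1j, 4.8. RHP poles (Re>0): 3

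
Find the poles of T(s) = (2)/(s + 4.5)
Set denominator = 0: s + 4.5 = 0 → Poles: -4.5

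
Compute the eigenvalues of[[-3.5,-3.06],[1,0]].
Eigenvalues solve det(λI - A) = 0.
Characteristic polynomial: λ^2 + 3.5*λ + 3.06 = 0.
Factor: (λ + 1.8)(λ + 1.7) = 0.
Roots: -1.7, -1.8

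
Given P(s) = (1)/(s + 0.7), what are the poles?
Set denominator = 0: s + 0.7 = 0 → Poles: -0.7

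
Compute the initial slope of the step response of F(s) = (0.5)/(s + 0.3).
IVT: y'(0⁺) = lim_{s→∞} s²·Y(s) = lim_{s→∞} s·F(s).
deg(num) = 0, deg(den) = 1, relative degree = 1, so s·F(s) → (leading num)/(leading den) = 0.5/1 = 0.5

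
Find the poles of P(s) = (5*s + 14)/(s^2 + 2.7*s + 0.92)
Set denominator = 0: s^2 + 2.7*s + 0.92 = (s + 2.3)(s + 0.4) = 0 → Poles: -0.4, -2.3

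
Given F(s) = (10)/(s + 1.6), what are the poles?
Set denominator = 0: s + 1.6 = 0 → Poles: -1.6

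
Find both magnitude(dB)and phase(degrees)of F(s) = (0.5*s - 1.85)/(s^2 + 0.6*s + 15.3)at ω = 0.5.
Substitute s = j*0.5: F(j0.5) = -0.122544 + 0.019054j.
|F| = 20*log₁₀(sqrt(Re²+Im²)) = -18.13 dB.
∠F = atan2(Im, Re) = 171.16°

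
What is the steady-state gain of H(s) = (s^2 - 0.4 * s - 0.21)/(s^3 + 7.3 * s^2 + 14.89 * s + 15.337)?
DC gain = H(0) = num(0)/den(0) = -0.21/15.337 = -0.01369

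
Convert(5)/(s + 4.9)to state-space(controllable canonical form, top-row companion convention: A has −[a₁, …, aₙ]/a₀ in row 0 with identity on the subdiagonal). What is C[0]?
Reachable canonical form: C = numerator coefficients (right-aligned, zero-padded to length n).
num = 5, C = [[5]].
C[0] = 5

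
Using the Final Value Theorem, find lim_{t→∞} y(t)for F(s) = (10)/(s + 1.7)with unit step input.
FVT: lim_{t→∞} y(t) = lim_{s→0} s*Y(s) where Y(s) = F(s)/s.
= lim_{s→0} F(s) = F(0) = num(0)/den(0) = 10/1.7 = 5.882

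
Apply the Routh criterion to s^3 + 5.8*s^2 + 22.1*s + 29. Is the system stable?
Routh array:
s^3: [1, 22.1]; s^2: [5.8, 29]; s^1: [17.1]; s^0: [29]
First column: [1, 5.8, 17.1, 29]. Sign changes = 0.
Yes, stable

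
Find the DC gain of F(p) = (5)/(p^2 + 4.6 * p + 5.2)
DC gain = F(0) = num(0)/den(0) = 5/5.2 = 0.9615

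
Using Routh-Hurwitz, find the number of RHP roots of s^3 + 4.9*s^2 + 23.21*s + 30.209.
Routh array:
s^3: [1, 23.21]; s^2: [4.9, 30.209]; s^1: [17.0449]; s^0: [30.209]
First column: [1, 4.9, 17.0449, 30.209]. Sign changes = RHP roots = 0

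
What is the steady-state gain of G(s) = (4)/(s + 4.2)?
DC gain = G(0) = num(0)/den(0) = 4/4.2 = 0.9524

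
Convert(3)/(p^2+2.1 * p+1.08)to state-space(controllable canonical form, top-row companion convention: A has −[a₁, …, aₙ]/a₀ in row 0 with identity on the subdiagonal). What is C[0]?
Reachable canonical form: C = numerator coefficients (right-aligned, zero-padded to length n).
num = 3, C = [[0, 3]].
C[0] = 0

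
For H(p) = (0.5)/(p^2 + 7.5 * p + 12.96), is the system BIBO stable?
Denominator: p^2 + 7.5*p + 12.96 = (p + 2.7)(p + 4.8). Poles: -2.7, -4.8. All Re(p)<0: Yes (stable)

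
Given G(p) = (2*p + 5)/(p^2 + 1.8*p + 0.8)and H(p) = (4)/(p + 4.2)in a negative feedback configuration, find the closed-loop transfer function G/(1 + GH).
Closed-loop T = G/(1+GH).
Numerator: G_num * H_den = 2*p^2 + 13.4*p + 21.
Denominator: G_den * H_den + G_num * H_num = (p^3 + 6*p^2 + 8.36*p + 3.36) + (8*p + 20) = p^3 + 6*p^2 + 16.36*p + 23.36.
T(p) = (2*p^2 + 13.4*p + 21)/(p^3 + 6*p^2 + 16.36*p + 23.36)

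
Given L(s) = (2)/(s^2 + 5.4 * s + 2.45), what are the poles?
Set denominator = 0: s^2 + 5.4*s + 2.45 = (s + 4.9)(s + 0.5) = 0 → Poles: -0.5, -4.9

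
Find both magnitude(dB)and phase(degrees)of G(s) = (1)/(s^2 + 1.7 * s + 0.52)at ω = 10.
Substitute s = j*10: G(j10) = -0.00976705 - 0.00166908j.
|G| = 20*log₁₀(sqrt(Re²+Im²)) = -40.08 dB.
∠G = atan2(Im, Re) = -170.30°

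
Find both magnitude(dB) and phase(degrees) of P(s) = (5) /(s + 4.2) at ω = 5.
Substitute s = j*5: P(j5) = 0.492495 - 0.586304j.
|P| = 20*log₁₀(sqrt(Re²+Im²)) = -2.32 dB.
∠P = atan2(Im, Re) = -49.97°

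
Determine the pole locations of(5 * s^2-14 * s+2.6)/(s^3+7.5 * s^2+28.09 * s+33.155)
Set denominator = 0: s^3 + 7.5*s^2 + 28.09*s + 33.155 = (s + 1.9)(s^2 + 5.6*s + 17.45) = 0 → Poles: -1.9, -2.8 + 3.1j, -2.8 - 3.1j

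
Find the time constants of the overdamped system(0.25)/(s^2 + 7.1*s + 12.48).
Overdamped: real poles at -3.9, -3.2. τ = -1/pole → τ₁ = 0.2564, τ₂ = 0.3125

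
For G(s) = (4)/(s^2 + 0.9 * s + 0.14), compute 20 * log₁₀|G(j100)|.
Substitute s = j*100: G(j100) = -0.000399973 - 3.59981e-06j.
|G(j100)| = sqrt(Re² + Im²) = 0.0004.
20*log₁₀(0.0004) = -67.96 dB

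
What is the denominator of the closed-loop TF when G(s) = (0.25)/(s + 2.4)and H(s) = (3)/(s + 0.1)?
Characteristic poly = G_den * H_den + G_num * H_num = (s^2 + 2.5*s + 0.24) + (0.75) = s^2 + 2.5*s + 0.99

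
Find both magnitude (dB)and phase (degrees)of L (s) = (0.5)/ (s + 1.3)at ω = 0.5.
Substitute s = j*0.5: L(j0.5) = 0.335052 - 0.128866j.
|L| = 20*log₁₀(sqrt(Re²+Im²)) = -8.90 dB.
∠L = atan2(Im, Re) = -21.04°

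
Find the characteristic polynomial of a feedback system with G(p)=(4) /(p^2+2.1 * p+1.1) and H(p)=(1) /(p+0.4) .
Characteristic poly = G_den * H_den + G_num * H_num = (p^3 + 2.5*p^2 + 1.94*p + 0.44) + (4) = p^3 + 2.5*p^2 + 1.94*p + 4.44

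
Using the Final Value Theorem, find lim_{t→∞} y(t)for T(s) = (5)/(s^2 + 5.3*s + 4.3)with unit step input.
FVT: lim_{t→∞} y(t) = lim_{s→0} s*Y(s) where Y(s) = T(s)/s.
= lim_{s→0} T(s) = T(0) = num(0)/den(0) = 5/4.3 = 1.163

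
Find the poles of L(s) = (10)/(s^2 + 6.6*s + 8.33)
Set denominator = 0: s^2 + 6.6*s + 8.33 = (s + 4.9)(s + 1.7) = 0 → Poles: -1.7, -4.9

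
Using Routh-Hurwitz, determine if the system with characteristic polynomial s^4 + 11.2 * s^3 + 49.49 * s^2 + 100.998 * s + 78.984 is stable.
Routh array:
s^4: [1, 49.49, 78.984]; s^3: [11.2, 100.998]; s^2: [40.4723, 78.984]; s^1: [79.1406]; s^0: [78.984]
First column: [1, 11.2, 40.4723, 79.1406, 78.984]. Sign changes = 0.
Yes, stable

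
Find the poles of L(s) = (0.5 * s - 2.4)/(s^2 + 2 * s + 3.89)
Set denominator = 0: s^2 + 2*s + 3.89 = 0 → Poles: -1 + 1.7j, -1 - 1.7j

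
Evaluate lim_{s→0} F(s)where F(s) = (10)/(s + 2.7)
DC gain = F(0) = num(0)/den(0) = 10/2.7 = 3.704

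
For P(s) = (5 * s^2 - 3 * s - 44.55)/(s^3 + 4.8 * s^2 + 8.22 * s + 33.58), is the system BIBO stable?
Denominator: s^3 + 4.8*s^2 + 8.22*s + 33.58 = (s + 4.6)(s^2 + 0.2*s + 7.3). Poles: -0.1 + 2.7j, -0.1 - 2.7j, -4.6. All Re(p)<0: Yes (stable)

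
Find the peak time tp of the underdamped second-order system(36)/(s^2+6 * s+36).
Standard form: ωn²/(s²+2ζωn·s+ωn²) → ωn = 6, ζ = 0.5.
ωd = ωn·√(1-ζ²) = 6·√(1-0.5²) = 5.196.
tp = π/ωd = π/5.196 = 0.6046 s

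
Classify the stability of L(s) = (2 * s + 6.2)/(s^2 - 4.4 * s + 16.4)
Denominator: s^2 - 4.4*s + 16.4. Poles: 2.2 + 3.4j, 2.2 - 3.4j. Unstable (2 pole(s) in RHP)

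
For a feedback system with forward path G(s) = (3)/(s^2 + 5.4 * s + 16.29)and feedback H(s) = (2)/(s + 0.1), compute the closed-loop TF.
Closed-loop T = G/(1+GH).
Numerator: G_num * H_den = 3*s + 0.3.
Denominator: G_den * H_den + G_num * H_num = (s^3 + 5.5*s^2 + 16.83*s + 1.629) + (6) = s^3 + 5.5*s^2 + 16.83*s + 7.629.
T(s) = (3*s + 0.3)/(s^3 + 5.5*s^2 + 16.83*s + 7.629)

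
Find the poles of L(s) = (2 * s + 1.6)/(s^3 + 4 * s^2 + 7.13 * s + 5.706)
Set denominator = 0: s^3 + 4*s^2 + 7.13*s + 5.706 = (s + 1.8)(s^2 + 2.2*s + 3.17) = 0 → Poles: -1.1 + 1.4j, -1.1 - 1.4j, -1.8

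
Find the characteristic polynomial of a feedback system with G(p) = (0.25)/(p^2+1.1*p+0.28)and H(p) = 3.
Characteristic poly = G_den * H_den + G_num * H_num = (p^2 + 1.1*p + 0.28) + (0.75) = p^2 + 1.1*p + 1.03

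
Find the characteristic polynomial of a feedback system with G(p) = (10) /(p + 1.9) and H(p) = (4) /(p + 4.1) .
Characteristic poly = G_den * H_den + G_num * H_num = (p^2 + 6*p + 7.79) + (40) = p^2 + 6*p + 47.79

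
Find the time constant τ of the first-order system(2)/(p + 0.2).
First-order system: τ = -1/pole. Pole = -0.2. τ = -1/(-0.2) = 5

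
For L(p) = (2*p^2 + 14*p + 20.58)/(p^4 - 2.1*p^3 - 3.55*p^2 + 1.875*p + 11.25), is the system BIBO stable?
Denominator: p^4 - 2.1*p^3 - 3.55*p^2 + 1.875*p + 11.25 = (p - 2.5)(p - 2)(p^2 + 2.4*p + 2.25). Poles: -1.2 + 0.9j, -1.2 - 0.9j, 2, 2.5. All Re(p)<0: No (unstable)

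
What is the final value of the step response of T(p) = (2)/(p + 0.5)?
FVT: lim_{t→∞} y(t) = lim_{p→0} p*Y(p) where Y(p) = T(p)/p.
= lim_{p→0} T(p) = T(0) = num(0)/den(0) = 2/0.5 = 4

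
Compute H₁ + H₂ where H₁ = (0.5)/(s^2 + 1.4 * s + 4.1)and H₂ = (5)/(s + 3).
Parallel: H = H₁ + H₂ = (n₁·d₂ + n₂·d₁)/(d₁·d₂).
n₁·d₂ = 0.5*s + 1.5. n₂·d₁ = 5*s^2 + 7*s + 20.5. Sum = 5*s^2 + 7.5*s + 22. d₁·d₂ = s^3 + 4.4*s^2 + 8.3*s + 12.3.
H(s) = (5*s^2 + 7.5*s + 22)/(s^3 + 4.4*s^2 + 8.3*s + 12.3)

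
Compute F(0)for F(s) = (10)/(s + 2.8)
DC gain = F(0) = num(0)/den(0) = 10/2.8 = 3.571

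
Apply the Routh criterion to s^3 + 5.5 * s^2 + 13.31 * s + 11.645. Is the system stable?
Routh array:
s^3: [1, 13.31]; s^2: [5.5, 11.645]; s^1: [11.1927]; s^0: [11.645]
First column: [1, 5.5, 11.1927, 11.645]. Sign changes = 0.
Yes, stable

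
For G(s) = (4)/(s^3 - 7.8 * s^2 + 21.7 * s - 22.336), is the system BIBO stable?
Denominator: s^3 - 7.8*s^2 + 21.7*s - 22.336 = (s - 3.2)(s^2 - 4.6*s + 6.98). Poles: 2.3 + 1.3j, 2.3 - 1.3j, 3.2. All Re(p)<0: No (unstable)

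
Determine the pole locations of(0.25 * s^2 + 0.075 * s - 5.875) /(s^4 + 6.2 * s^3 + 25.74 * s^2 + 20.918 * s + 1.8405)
Set denominator = 0: s^4 + 6.2*s^3 + 25.74*s^2 + 20.918*s + 1.8405 = (s + 0.1)(s + 0.9)(s^2 + 5.2*s + 20.45) = 0 → Poles: -0.1, -0.9, -2.6 + 3.7j, -2.6 - 3.7j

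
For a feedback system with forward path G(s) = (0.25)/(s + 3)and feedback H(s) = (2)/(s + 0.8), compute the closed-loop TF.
Closed-loop T = G/(1+GH).
Numerator: G_num * H_den = 0.25*s + 0.2.
Denominator: G_den * H_den + G_num * H_num = (s^2 + 3.8*s + 2.4) + (0.5) = s^2 + 3.8*s + 2.9.
T(s) = (0.25*s + 0.2)/(s^2 + 3.8*s + 2.9)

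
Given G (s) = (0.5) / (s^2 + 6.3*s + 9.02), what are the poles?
Set denominator = 0: s^2 + 6.3*s + 9.02 = (s + 4.1)(s + 2.2) = 0 → Poles: -2.2, -4.1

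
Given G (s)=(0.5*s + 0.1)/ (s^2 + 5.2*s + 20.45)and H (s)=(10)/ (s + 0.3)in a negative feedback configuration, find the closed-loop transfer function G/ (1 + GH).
Closed-loop T = G/(1+GH).
Numerator: G_num * H_den = 0.5*s^2 + 0.25*s + 0.03.
Denominator: G_den * H_den + G_num * H_num = (s^3 + 5.5*s^2 + 22.01*s + 6.135) + (5*s + 1) = s^3 + 5.5*s^2 + 27.01*s + 7.135.
T(s) = (0.5*s^2 + 0.25*s + 0.03)/(s^3 + 5.5*s^2 + 27.01*s + 7.135)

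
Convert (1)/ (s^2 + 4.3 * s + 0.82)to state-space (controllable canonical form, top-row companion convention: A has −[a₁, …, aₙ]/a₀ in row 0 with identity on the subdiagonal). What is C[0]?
Reachable canonical form: C = numerator coefficients (right-aligned, zero-padded to length n).
num = 1, C = [[0, 1]].
C[0] = 0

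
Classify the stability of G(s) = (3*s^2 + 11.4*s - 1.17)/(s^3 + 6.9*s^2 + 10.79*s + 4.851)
Denominator: s^3 + 6.9*s^2 + 10.79*s + 4.851 = (s + 1.1)(s + 4.9)(s + 0.9). Poles: -0.9, -1.1, -4.9. Stable (all poles in LHP)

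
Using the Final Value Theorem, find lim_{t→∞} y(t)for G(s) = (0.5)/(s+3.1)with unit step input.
FVT: lim_{t→∞} y(t) = lim_{s→0} s*Y(s) where Y(s) = G(s)/s.
= lim_{s→0} G(s) = G(0) = num(0)/den(0) = 0.5/3.1 = 0.1613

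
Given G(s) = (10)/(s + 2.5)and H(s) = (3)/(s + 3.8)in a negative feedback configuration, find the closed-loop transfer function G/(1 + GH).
Closed-loop T = G/(1+GH).
Numerator: G_num * H_den = 10*s + 38.
Denominator: G_den * H_den + G_num * H_num = (s^2 + 6.3*s + 9.5) + (30) = s^2 + 6.3*s + 39.5.
T(s) = (10*s + 38)/(s^2 + 6.3*s + 39.5)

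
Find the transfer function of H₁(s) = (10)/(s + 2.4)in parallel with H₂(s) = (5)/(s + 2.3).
Parallel: H = H₁ + H₂ = (n₁·d₂ + n₂·d₁)/(d₁·d₂).
n₁·d₂ = 10*s + 23. n₂·d₁ = 5*s + 12. Sum = 15*s + 35. d₁·d₂ = s^2 + 4.7*s + 5.52.
H(s) = (15*s + 35)/(s^2 + 4.7*s + 5.52)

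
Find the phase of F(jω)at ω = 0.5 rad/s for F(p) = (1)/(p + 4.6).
Substitute p = j*0.5: F(j0.5) = 0.214853 - 0.0233536j.
∠F(j0.5) = atan2(Im, Re) = atan2(-0.0233536, 0.214853) = -6.20°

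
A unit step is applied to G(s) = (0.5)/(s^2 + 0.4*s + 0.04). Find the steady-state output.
FVT: lim_{t→∞} y(t) = lim_{s→0} s*Y(s) where Y(s) = G(s)/s.
= lim_{s→0} G(s) = G(0) = num(0)/den(0) = 0.5/0.04 = 12.5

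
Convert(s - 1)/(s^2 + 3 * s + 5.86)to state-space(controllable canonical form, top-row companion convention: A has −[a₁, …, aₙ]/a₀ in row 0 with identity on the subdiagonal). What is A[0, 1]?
Reachable canonical form for den = s^2 + 3*s + 5.86: top row of A = -[a₁,a₂,...,aₙ]/a₀, ones on the subdiagonal, zeros elsewhere.
A = [[-3, -5.86], [1, 0]].
A[0,1] = -5.86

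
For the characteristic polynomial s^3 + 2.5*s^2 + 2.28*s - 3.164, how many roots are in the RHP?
s^3 + 2.5*s^2 + 2.28*s - 3.164 = (s - 0.7)(s^2 + 3.2*s + 4.52). Poles: -1.6 + 1.4j, -1.6 - 1.4j, 0.7. RHP poles (Re>0): 1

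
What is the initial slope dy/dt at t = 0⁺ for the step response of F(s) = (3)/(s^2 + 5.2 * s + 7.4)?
IVT: y'(0⁺) = lim_{s→∞} s²·Y(s) = lim_{s→∞} s·F(s).
deg(num) = 0, deg(den) = 2, relative degree = 2 ≥ 2, so s·F(s) → 0. Initial slope = 0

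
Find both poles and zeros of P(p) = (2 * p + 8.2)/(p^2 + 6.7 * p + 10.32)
Set denominator = 0: p^2 + 6.7*p + 10.32 = (p + 2.4)(p + 4.3) = 0 → Poles: -2.4, -4.3
Set numerator = 0: 2*p + 8.2 = 0 → Zeros: -4.1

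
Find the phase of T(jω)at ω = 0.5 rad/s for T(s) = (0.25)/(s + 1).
Substitute s = j*0.5: T(j0.5) = 0.2 - 0.1j.
∠T(j0.5) = atan2(Im, Re) = atan2(-0.1, 0.2) = -26.57°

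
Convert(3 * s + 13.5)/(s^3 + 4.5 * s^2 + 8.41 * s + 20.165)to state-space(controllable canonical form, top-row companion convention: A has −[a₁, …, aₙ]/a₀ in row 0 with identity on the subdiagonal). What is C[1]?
Reachable canonical form: C = numerator coefficients (right-aligned, zero-padded to length n).
num = 3*s + 13.5, C = [[0, 3, 13.5]].
C[1] = 3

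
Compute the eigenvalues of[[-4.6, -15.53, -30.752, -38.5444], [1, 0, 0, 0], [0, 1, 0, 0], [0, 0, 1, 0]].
Eigenvalues solve det(λI - A) = 0.
Characteristic polynomial: λ^4 + 4.6*λ^3 + 15.53*λ^2 + 30.752*λ + 38.5444 = 0.
Factor: (λ^2 + 0.8*λ + 6.92)(λ^2 + 3.8*λ + 5.57) = 0.
Roots: -0.4 + 2.6j, -0.4 - 2.6j, -1.9 + 1.4j, -1.9 - 1.4j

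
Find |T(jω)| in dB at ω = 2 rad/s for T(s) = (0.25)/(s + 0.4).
Substitute s = j*2: T(j2) = 0.0240385 - 0.120192j.
|T(j2)| = sqrt(Re² + Im²) = 0.1226.
20*log₁₀(0.1226) = -18.23 dB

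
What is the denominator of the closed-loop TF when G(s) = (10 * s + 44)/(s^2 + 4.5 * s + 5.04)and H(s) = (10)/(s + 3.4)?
Characteristic poly = G_den * H_den + G_num * H_num = (s^3 + 7.9*s^2 + 20.34*s + 17.136) + (100*s + 440) = s^3 + 7.9*s^2 + 120.34*s + 457.136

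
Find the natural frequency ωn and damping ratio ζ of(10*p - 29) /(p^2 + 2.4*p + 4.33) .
Underdamped: complex pole -1.2 + 1.7j. ωn = |pole| = 2.081, ζ = -Re(pole)/ωn = 0.5767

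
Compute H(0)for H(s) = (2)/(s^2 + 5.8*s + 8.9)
DC gain = H(0) = num(0)/den(0) = 2/8.9 = 0.2247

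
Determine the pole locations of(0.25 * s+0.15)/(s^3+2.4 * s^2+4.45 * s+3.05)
Set denominator = 0: s^3 + 2.4*s^2 + 4.45*s + 3.05 = (s + 1)(s^2 + 1.4*s + 3.05) = 0 → Poles: -0.7 + 1.6j, -0.7 - 1.6j, -1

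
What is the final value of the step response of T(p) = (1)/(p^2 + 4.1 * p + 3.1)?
FVT: lim_{t→∞} y(t) = lim_{p→0} p*Y(p) where Y(p) = T(p)/p.
= lim_{p→0} T(p) = T(0) = num(0)/den(0) = 1/3.1 = 0.3226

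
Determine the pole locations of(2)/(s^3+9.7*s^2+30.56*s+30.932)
Set denominator = 0: s^3 + 9.7*s^2 + 30.56*s + 30.932 = (s + 3.7)(s + 3.8)(s + 2.2) = 0 → Poles: -2.2, -3.7, -3.8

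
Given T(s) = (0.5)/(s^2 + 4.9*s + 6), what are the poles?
Set denominator = 0: s^2 + 4.9*s + 6 = (s + 2.5)(s + 2.4) = 0 → Poles: -2.4, -2.5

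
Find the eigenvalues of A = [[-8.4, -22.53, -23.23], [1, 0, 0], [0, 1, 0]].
Eigenvalues solve det(λI - A) = 0.
Characteristic polynomial: λ^3 + 8.4*λ^2 + 22.53*λ + 23.23 = 0.
Factor: (λ + 4.6)(λ^2 + 3.8*λ + 5.05) = 0.
Roots: -1.9 + 1.2j, -1.9 - 1.2j, -4.6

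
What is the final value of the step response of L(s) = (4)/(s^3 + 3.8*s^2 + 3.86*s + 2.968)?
FVT: lim_{t→∞} y(t) = lim_{s→0} s*Y(s) where Y(s) = L(s)/s.
= lim_{s→0} L(s) = L(0) = num(0)/den(0) = 4/2.968 = 1.348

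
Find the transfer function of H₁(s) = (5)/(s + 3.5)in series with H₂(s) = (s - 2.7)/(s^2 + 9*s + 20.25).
Series: H = H₁ · H₂ = (n₁·n₂)/(d₁·d₂).
Num: n₁·n₂ = 5*s - 13.5. Den: d₁·d₂ = s^3 + 12.5*s^2 + 51.75*s + 70.875.
H(s) = (5*s - 13.5)/(s^3 + 12.5*s^2 + 51.75*s + 70.875)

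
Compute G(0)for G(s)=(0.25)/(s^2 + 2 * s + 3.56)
DC gain = G(0) = num(0)/den(0) = 0.25/3.56 = 0.07022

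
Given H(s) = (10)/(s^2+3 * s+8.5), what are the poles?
Set denominator = 0: s^2 + 3*s + 8.5 = 0 → Poles: -1.5 + 2.5j, -1.5 - 2.5j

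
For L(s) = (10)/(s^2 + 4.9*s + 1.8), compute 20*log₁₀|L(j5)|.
Substitute s = j*5: L(j5) = -0.203779 - 0.215197j.
|L(j5)| = sqrt(Re² + Im²) = 0.2964.
20*log₁₀(0.2964) = -10.56 dB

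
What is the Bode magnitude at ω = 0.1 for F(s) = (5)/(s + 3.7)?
Substitute s = j*0.1: F(j0.1) = 1.35036 - 0.0364964j.
|F(j0.1)| = sqrt(Re² + Im²) = 1.351.
20*log₁₀(1.351) = 2.61 dB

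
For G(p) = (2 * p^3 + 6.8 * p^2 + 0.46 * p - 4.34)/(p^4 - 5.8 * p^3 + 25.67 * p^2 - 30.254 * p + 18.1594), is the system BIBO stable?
Denominator: p^4 - 5.8*p^3 + 25.67*p^2 - 30.254*p + 18.1594 = (p^2 - 4.4*p + 18.53)(p^2 - 1.4*p + 0.98). Poles: 0.7 + 0.7j, 0.7 - 0.7j, 2.2 + 3.7j, 2.2 - 3.7j. All Re(p)<0: No (unstable)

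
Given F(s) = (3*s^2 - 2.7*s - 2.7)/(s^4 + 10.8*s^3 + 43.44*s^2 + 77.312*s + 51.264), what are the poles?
Set denominator = 0: s^4 + 10.8*s^3 + 43.44*s^2 + 77.312*s + 51.264 = (s + 2)(s + 3.6)(s^2 + 5.2*s + 7.12) = 0 → Poles: -2, -2.6 + 0.6j, -2.6 - 0.6j, -3.6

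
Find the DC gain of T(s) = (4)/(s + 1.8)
DC gain = T(0) = num(0)/den(0) = 4/1.8 = 2.222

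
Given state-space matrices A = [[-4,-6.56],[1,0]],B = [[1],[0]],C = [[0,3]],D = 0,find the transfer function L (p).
L(p) = C(pI - A)⁻¹B + D.
Characteristic polynomial det(pI - A) = p^2 + 4*p + 6.56.
Numerator from C·adj(pI-A)·B + D·det(pI-A) = 3.
L(p) = (3)/(p^2 + 4*p + 6.56)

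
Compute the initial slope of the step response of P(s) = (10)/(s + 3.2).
IVT: y'(0⁺) = lim_{s→∞} s²·Y(s) = lim_{s→∞} s·P(s).
deg(num) = 0, deg(den) = 1, relative degree = 1, so s·P(s) → (leading num)/(leading den) = 10/1 = 10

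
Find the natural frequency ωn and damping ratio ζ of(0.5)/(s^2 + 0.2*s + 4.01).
Underdamped: complex pole -0.1 + 2j. ωn = |pole| = 2.002, ζ = -Re(pole)/ωn = 0.04994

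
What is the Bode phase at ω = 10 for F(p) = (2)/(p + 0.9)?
Substitute p = j*10: F(j10) = 0.0178554 - 0.198393j.
∠F(j10) = atan2(Im, Re) = atan2(-0.198393, 0.0178554) = -84.86°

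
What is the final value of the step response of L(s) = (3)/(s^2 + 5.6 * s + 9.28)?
FVT: lim_{t→∞} y(t) = lim_{s→0} s*Y(s) where Y(s) = L(s)/s.
= lim_{s→0} L(s) = L(0) = num(0)/den(0) = 3/9.28 = 0.3233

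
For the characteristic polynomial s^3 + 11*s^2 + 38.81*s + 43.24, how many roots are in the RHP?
s^3 + 11*s^2 + 38.81*s + 43.24 = (s + 4)(s + 4.7)(s + 2.3). Poles: -2.3, -4, -4.7. RHP poles (Re>0): 0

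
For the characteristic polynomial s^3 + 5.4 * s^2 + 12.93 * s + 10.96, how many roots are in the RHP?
s^3 + 5.4*s^2 + 12.93*s + 10.96 = (s + 1.6)(s^2 + 3.8*s + 6.85). Poles: -1.6, -1.9 + 1.8j, -1.9 - 1.8j. RHP poles (Re>0): 0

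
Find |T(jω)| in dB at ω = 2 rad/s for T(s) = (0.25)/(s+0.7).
Substitute s = j*2: T(j2) = 0.0389755 - 0.111359j.
|T(j2)| = sqrt(Re² + Im²) = 0.118.
20*log₁₀(0.118) = -18.56 dB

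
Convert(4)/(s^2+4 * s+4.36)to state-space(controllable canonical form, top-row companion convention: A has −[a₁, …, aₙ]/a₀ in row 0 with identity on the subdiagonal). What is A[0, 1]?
Reachable canonical form for den = s^2 + 4*s + 4.36: top row of A = -[a₁,a₂,...,aₙ]/a₀, ones on the subdiagonal, zeros elsewhere.
A = [[-4, -4.36], [1, 0]].
A[0,1] = -4.36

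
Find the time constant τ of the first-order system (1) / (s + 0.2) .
First-order system: τ = -1/pole. Pole = -0.2. τ = -1/(-0.2) = 5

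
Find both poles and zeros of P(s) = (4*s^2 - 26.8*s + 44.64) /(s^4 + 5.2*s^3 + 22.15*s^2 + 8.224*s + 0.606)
Set denominator = 0: s^4 + 5.2*s^3 + 22.15*s^2 + 8.224*s + 0.606 = (s + 0.1)(s + 0.3)(s^2 + 4.8*s + 20.2) = 0 → Poles: -0.1, -0.3, -2.4 + 3.8j, -2.4 - 3.8j
Set numerator = 0: 4*s^2 - 26.8*s + 44.64 = 4*(s - 3.1)(s - 3.6) = 0 → Zeros: 3.1, 3.6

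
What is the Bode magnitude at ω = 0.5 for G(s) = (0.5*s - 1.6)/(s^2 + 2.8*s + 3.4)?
Substitute s = j*0.5: G(j0.5) = -0.394698 + 0.254786j.
|G(j0.5)| = sqrt(Re² + Im²) = 0.4698.
20*log₁₀(0.4698) = -6.56 dB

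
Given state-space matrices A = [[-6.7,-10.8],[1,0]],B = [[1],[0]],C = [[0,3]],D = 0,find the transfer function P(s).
P(s) = C(sI - A)⁻¹B + D.
Characteristic polynomial det(sI - A) = s^2 + 6.7*s + 10.8.
Numerator from C·adj(sI-A)·B + D·det(sI-A) = 3.
P(s) = (3)/(s^2 + 6.7*s + 10.8)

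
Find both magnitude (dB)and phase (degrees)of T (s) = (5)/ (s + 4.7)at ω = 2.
Substitute s = j*2: T(j2) = 0.900728 - 0.383289j.
|T| = 20*log₁₀(sqrt(Re²+Im²)) = -0.19 dB.
∠T = atan2(Im, Re) = -23.05°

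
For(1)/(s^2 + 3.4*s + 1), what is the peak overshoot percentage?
Standard form: ωn²/(s²+2ζωn·s+ωn²) → ωn = 1, ζ = 1.7.
ζ ≥ 1, so the response is non-oscillatory: peak overshoot = 0%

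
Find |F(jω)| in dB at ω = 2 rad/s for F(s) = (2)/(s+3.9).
Substitute s = j*2: F(j2) = 0.406039 - 0.208225j.
|F(j2)| = sqrt(Re² + Im²) = 0.4563.
20*log₁₀(0.4563) = -6.81 dB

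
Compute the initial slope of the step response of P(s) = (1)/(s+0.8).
IVT: y'(0⁺) = lim_{s→∞} s²·Y(s) = lim_{s→∞} s·P(s).
deg(num) = 0, deg(den) = 1, relative degree = 1, so s·P(s) → (leading num)/(leading den) = 1/1 = 1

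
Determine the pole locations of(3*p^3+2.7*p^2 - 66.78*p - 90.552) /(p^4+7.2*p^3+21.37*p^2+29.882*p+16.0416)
Set denominator = 0: p^4 + 7.2*p^3 + 21.37*p^2 + 29.882*p + 16.0416 = (p + 1.6)(p + 1.8)(p^2 + 3.8*p + 5.57) = 0 → Poles: -1.6, -1.8, -1.9 + 1.4j, -1.9 - 1.4j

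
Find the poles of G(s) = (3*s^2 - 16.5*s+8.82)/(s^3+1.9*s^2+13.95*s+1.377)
Set denominator = 0: s^3 + 1.9*s^2 + 13.95*s + 1.377 = (s + 0.1)(s^2 + 1.8*s + 13.77) = 0 → Poles: -0.1, -0.9 + 3.6j, -0.9 - 3.6j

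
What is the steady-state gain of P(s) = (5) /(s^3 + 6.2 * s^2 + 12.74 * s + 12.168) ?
DC gain = P(0) = num(0)/den(0) = 5/12.168 = 0.4109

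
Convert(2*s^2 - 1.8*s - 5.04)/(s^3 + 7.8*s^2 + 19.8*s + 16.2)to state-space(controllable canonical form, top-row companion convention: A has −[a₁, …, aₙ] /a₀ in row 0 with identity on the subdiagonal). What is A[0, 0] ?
Reachable canonical form for den = s^3 + 7.8*s^2 + 19.8*s + 16.2: top row of A = -[a₁,a₂,...,aₙ]/a₀, ones on the subdiagonal, zeros elsewhere.
A = [[-7.8, -19.8, -16.2], [1, 0, 0], [0, 1, 0]].
A[0,0] = -7.8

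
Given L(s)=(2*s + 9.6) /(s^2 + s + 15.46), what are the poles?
Set denominator = 0: s^2 + s + 15.46 = 0 → Poles: -0.5 + 3.9j, -0.5 - 3.9j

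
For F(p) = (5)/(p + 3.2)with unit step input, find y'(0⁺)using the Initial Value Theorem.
IVT: y'(0⁺) = lim_{p→∞} p²·Y(p) = lim_{p→∞} p·F(p).
deg(num) = 0, deg(den) = 1, relative degree = 1, so p·F(p) → (leading num)/(leading den) = 5/1 = 5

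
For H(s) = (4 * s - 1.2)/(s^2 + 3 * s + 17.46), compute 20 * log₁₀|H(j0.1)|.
Substitute s = j*0.1: H(j0.1) = -0.0683536 + 0.0240978j.
|H(j0.1)| = sqrt(Re² + Im²) = 0.07248.
20*log₁₀(0.07248) = -22.80 dB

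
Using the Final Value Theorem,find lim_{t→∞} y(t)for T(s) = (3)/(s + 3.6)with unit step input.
FVT: lim_{t→∞} y(t) = lim_{s→0} s*Y(s) where Y(s) = T(s)/s.
= lim_{s→0} T(s) = T(0) = num(0)/den(0) = 3/3.6 = 0.8333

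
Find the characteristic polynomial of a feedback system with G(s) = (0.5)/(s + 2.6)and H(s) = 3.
Characteristic poly = G_den * H_den + G_num * H_num = (s + 2.6) + (1.5) = s + 4.1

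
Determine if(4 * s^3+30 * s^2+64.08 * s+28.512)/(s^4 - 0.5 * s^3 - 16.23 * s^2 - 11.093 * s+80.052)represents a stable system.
Denominator: s^4 - 0.5*s^3 - 16.23*s^2 - 11.093*s + 80.052 = (s - 4)(s - 2.1)(s^2 + 5.6*s + 9.53). Poles: -2.8 + 1.3j, -2.8 - 1.3j, 2.1, 4. All Re(p)<0: No (unstable)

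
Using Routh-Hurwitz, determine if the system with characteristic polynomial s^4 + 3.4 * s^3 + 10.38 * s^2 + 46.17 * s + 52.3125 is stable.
Routh array:
s^4: [1, 10.38, 52.3125]; s^3: [3.4, 46.17]; s^2: [-3.19941, 52.3125]; s^1: [101.762]; s^0: [52.3125]
First column: [1, 3.4, -3.19941, 101.762, 52.3125]. Sign changes = 2.
No, unstable (2 RHP root(s))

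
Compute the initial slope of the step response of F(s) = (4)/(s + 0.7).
IVT: y'(0⁺) = lim_{s→∞} s²·Y(s) = lim_{s→∞} s·F(s).
deg(num) = 0, deg(den) = 1, relative degree = 1, so s·F(s) → (leading num)/(leading den) = 4/1 = 4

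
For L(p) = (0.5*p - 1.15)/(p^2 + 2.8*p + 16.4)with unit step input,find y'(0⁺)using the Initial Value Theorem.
IVT: y'(0⁺) = lim_{p→∞} p²·Y(p) = lim_{p→∞} p·L(p).
deg(num) = 1, deg(den) = 2, relative degree = 1, so p·L(p) → (leading num)/(leading den) = 0.5/1 = 0.5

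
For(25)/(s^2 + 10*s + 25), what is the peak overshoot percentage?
Standard form: ωn²/(s²+2ζωn·s+ωn²) → ωn = 5, ζ = 1.
ζ ≥ 1, so the response is non-oscillatory: peak overshoot = 0%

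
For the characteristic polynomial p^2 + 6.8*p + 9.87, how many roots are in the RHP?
p^2 + 6.8*p + 9.87 = (p + 2.1)(p + 4.7). Poles: -2.1, -4.7. RHP poles (Re>0): 0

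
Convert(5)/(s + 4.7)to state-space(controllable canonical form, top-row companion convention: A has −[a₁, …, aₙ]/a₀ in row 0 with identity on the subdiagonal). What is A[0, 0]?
Reachable canonical form for den = s + 4.7: top row of A = -[a₁,a₂,...,aₙ]/a₀, ones on the subdiagonal, zeros elsewhere.
A = [[-4.7]].
A[0,0] = -4.7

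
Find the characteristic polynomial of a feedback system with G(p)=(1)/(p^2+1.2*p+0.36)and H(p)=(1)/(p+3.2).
Characteristic poly = G_den * H_den + G_num * H_num = (p^3 + 4.4*p^2 + 4.2*p + 1.152) + (1) = p^3 + 4.4*p^2 + 4.2*p + 2.152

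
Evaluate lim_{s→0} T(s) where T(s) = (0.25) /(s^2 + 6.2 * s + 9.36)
DC gain = T(0) = num(0)/den(0) = 0.25/9.36 = 0.02671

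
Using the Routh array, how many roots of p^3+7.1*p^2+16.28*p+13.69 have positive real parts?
Routh array:
p^3: [1, 16.28]; p^2: [7.1, 13.69]; p^1: [14.3518]; p^0: [13.69]
First column: [1, 7.1, 14.3518, 13.69]. Sign changes = RHP roots = 0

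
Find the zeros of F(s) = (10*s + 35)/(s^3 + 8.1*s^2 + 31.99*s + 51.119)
Set numerator = 0: 10*s + 35 = 0 → Zeros: -3.5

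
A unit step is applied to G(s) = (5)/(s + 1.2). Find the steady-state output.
FVT: lim_{t→∞} y(t) = lim_{s→0} s*Y(s) where Y(s) = G(s)/s.
= lim_{s→0} G(s) = G(0) = num(0)/den(0) = 5/1.2 = 4.167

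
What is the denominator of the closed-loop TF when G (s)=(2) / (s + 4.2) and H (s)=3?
Characteristic poly = G_den * H_den + G_num * H_num = (s + 4.2) + (6) = s + 10.2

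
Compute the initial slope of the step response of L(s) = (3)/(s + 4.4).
IVT: y'(0⁺) = lim_{s→∞} s²·Y(s) = lim_{s→∞} s·L(s).
deg(num) = 0, deg(den) = 1, relative degree = 1, so s·L(s) → (leading num)/(leading den) = 3/1 = 3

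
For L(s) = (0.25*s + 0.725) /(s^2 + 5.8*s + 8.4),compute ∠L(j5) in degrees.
Substitute s = j*5: L(j5) = 0.0216871 - 0.037414j.
∠L(j5) = atan2(Im, Re) = atan2(-0.037414, 0.0216871) = -59.90°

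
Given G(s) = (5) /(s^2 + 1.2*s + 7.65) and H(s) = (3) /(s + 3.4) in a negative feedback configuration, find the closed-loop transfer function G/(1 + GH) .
Closed-loop T = G/(1+GH).
Numerator: G_num * H_den = 5*s + 17.
Denominator: G_den * H_den + G_num * H_num = (s^3 + 4.6*s^2 + 11.73*s + 26.01) + (15) = s^3 + 4.6*s^2 + 11.73*s + 41.01.
T(s) = (5*s + 17)/(s^3 + 4.6*s^2 + 11.73*s + 41.01)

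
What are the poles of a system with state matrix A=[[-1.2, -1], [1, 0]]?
Eigenvalues solve det(λI - A) = 0.
Characteristic polynomial: λ^2 + 1.2*λ + 1 = 0.
Roots: -0.6 + 0.8j, -0.6 - 0.8j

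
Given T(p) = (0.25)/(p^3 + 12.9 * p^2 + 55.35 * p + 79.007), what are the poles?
Set denominator = 0: p^3 + 12.9*p^2 + 55.35*p + 79.007 = (p + 4.7)(p + 4.1)(p + 4.1) = 0 → Poles: -4.1, -4.1, -4.7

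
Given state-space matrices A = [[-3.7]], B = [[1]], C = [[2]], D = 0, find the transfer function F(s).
F(s) = C(sI - A)⁻¹B + D.
Characteristic polynomial det(sI - A) = s + 3.7.
Numerator from C·adj(sI-A)·B + D·det(sI-A) = 2.
F(s) = (2)/(s + 3.7)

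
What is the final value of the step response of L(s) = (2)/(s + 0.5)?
FVT: lim_{t→∞} y(t) = lim_{s→0} s*Y(s) where Y(s) = L(s)/s.
= lim_{s→0} L(s) = L(0) = num(0)/den(0) = 2/0.5 = 4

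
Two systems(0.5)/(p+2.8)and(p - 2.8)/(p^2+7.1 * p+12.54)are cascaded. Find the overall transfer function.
Series: H = H₁ · H₂ = (n₁·n₂)/(d₁·d₂).
Num: n₁·n₂ = 0.5*p - 1.4. Den: d₁·d₂ = p^3 + 9.9*p^2 + 32.42*p + 35.112.
H(p) = (0.5*p - 1.4)/(p^3 + 9.9*p^2 + 32.42*p + 35.112)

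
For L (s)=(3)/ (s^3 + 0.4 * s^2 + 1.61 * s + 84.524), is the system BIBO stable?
Denominator: s^3 + 0.4*s^2 + 1.61*s + 84.524 = (s + 4.4)(s^2 - 4*s + 19.21). Poles: -4.4, 2 + 3.9j, 2 - 3.9j. All Re(p)<0: No (unstable)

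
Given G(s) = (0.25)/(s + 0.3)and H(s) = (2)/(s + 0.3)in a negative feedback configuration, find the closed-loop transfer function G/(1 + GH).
Closed-loop T = G/(1+GH).
Numerator: G_num * H_den = 0.25*s + 0.075.
Denominator: G_den * H_den + G_num * H_num = (s^2 + 0.6*s + 0.09) + (0.5) = s^2 + 0.6*s + 0.59.
T(s) = (0.25*s + 0.075)/(s^2 + 0.6*s + 0.59)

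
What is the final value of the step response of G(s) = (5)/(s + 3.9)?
FVT: lim_{t→∞} y(t) = lim_{s→0} s*Y(s) where Y(s) = G(s)/s.
= lim_{s→0} G(s) = G(0) = num(0)/den(0) = 5/3.9 = 1.282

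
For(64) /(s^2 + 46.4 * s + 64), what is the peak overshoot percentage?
Standard form: ωn²/(s²+2ζωn·s+ωn²) → ωn = 8, ζ = 2.9.
ζ ≥ 1, so the response is non-oscillatory: peak overshoot = 0%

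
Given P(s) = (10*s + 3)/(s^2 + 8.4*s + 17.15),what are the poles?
Set denominator = 0: s^2 + 8.4*s + 17.15 = (s + 3.5)(s + 4.9) = 0 → Poles: -3.5, -4.9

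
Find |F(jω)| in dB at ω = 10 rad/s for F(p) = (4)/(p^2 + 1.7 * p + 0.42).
Substitute p = j*10: F(j10) = -0.0390312 - 0.00666329j.
|F(j10)| = sqrt(Re² + Im²) = 0.0396.
20*log₁₀(0.0396) = -28.05 dB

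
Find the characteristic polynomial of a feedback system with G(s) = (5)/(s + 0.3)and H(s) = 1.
Characteristic poly = G_den * H_den + G_num * H_num = (s + 0.3) + (5) = s + 5.3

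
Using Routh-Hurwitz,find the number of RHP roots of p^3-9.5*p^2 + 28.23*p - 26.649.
Routh array:
p^3: [1, 28.23]; p^2: [-9.5, -26.649]; p^1: [25.4248]; p^0: [-26.649]
First column: [1, -9.5, 25.4248, -26.649]. Sign changes = RHP roots = 3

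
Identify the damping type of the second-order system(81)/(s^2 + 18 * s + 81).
Standard form: ωn²/(s²+2ζωn·s+ωn²) gives ωn=9, ζ=1.
Critically damped (ζ = 1)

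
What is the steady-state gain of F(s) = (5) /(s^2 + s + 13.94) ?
DC gain = F(0) = num(0)/den(0) = 5/13.94 = 0.3587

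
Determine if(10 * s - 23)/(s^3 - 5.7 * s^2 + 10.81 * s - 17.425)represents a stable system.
Denominator: s^3 - 5.7*s^2 + 10.81*s - 17.425 = (s - 4.1)(s^2 - 1.6*s + 4.25). Poles: 0.8 + 1.9j, 0.8 - 1.9j, 4.1. All Re(p)<0: No (unstable)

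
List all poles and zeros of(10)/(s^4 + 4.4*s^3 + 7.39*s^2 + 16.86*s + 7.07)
Set denominator = 0: s^4 + 4.4*s^3 + 7.39*s^2 + 16.86*s + 7.07 = (s + 0.5)(s + 3.5)(s^2 + 0.4*s + 4.04) = 0 → Poles: -0.2 + 2j, -0.2 - 2j, -0.5, -3.5
Numerator is a nonzero constant (10) → Zeros: none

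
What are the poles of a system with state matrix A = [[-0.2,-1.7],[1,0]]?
Eigenvalues solve det(λI - A) = 0.
Characteristic polynomial: λ^2 + 0.2*λ + 1.7 = 0.
Roots: -0.1 + 1.3j, -0.1 - 1.3j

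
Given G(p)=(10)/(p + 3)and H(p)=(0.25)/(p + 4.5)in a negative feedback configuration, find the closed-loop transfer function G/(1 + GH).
Closed-loop T = G/(1+GH).
Numerator: G_num * H_den = 10*p + 45.
Denominator: G_den * H_den + G_num * H_num = (p^2 + 7.5*p + 13.5) + (2.5) = p^2 + 7.5*p + 16.
T(p) = (10*p + 45)/(p^2 + 7.5*p + 16)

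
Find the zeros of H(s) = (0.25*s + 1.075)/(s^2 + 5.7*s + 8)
Set numerator = 0: 0.25*s + 1.075 = 0 → Zeros: -4.3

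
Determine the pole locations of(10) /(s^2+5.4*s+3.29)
Set denominator = 0: s^2 + 5.4*s + 3.29 = (s + 4.7)(s + 0.7) = 0 → Poles: -0.7, -4.7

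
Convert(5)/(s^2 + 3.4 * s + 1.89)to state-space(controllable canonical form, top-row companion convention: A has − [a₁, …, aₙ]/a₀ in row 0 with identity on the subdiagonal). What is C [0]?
Reachable canonical form: C = numerator coefficients (right-aligned, zero-padded to length n).
num = 5, C = [[0, 5]].
C[0] = 0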